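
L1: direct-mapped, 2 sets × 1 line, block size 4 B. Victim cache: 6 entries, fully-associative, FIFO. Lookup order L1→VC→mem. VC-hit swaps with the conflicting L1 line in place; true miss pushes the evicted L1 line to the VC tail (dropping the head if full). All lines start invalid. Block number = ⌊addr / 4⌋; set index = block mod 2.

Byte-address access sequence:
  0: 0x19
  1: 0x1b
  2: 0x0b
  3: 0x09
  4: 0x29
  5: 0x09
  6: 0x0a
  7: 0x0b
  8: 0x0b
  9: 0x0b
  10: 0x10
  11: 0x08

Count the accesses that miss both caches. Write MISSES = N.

MISSES = 4

0: 0x19 (blk 6, set 0) → MISS  vc=[]
1: 0x1b (blk 6, set 0) → L1-HIT  vc=[]
2: 0xb (blk 2, set 0) → MISS  vc=[6]
3: 0x9 (blk 2, set 0) → L1-HIT  vc=[6]
4: 0x29 (blk 10, set 0) → MISS  vc=[6, 2]
5: 0x9 (blk 2, set 0) → VC-HIT  vc=[6, 10]
6: 0xa (blk 2, set 0) → L1-HIT  vc=[6, 10]
7: 0xb (blk 2, set 0) → L1-HIT  vc=[6, 10]
8: 0xb (blk 2, set 0) → L1-HIT  vc=[6, 10]
9: 0xb (blk 2, set 0) → L1-HIT  vc=[6, 10]
10: 0x10 (blk 4, set 0) → MISS  vc=[6, 10, 2]
11: 0x8 (blk 2, set 0) → VC-HIT  vc=[6, 10, 4]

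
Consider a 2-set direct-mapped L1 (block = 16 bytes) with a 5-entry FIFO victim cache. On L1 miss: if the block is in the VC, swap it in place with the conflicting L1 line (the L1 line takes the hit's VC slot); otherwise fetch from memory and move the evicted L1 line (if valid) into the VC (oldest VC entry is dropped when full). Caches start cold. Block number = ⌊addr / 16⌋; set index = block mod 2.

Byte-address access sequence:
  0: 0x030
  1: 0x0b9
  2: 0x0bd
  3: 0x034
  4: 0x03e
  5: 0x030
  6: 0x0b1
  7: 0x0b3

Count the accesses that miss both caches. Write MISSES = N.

MISSES = 2

0: 0x30 (blk 3, set 1) → MISS  vc=[]
1: 0xb9 (blk 11, set 1) → MISS  vc=[3]
2: 0xbd (blk 11, set 1) → L1-HIT  vc=[3]
3: 0x34 (blk 3, set 1) → VC-HIT  vc=[11]
4: 0x3e (blk 3, set 1) → L1-HIT  vc=[11]
5: 0x30 (blk 3, set 1) → L1-HIT  vc=[11]
6: 0xb1 (blk 11, set 1) → VC-HIT  vc=[3]
7: 0xb3 (blk 11, set 1) → L1-HIT  vc=[3]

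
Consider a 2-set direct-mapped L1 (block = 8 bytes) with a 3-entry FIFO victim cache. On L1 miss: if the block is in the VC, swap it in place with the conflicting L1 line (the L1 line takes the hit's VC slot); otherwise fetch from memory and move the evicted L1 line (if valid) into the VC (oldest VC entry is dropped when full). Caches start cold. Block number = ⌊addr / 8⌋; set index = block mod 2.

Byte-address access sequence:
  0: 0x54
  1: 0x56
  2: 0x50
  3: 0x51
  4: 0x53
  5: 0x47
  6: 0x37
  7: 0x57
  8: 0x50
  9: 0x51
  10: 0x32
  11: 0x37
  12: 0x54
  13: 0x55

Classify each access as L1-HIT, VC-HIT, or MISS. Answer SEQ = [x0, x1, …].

  [0] addr=0x54 blk=10 s=0: MISS | VC []
  [1] addr=0x56 blk=10 s=0: L1-HIT | VC []
  [2] addr=0x50 blk=10 s=0: L1-HIT | VC []
  [3] addr=0x51 blk=10 s=0: L1-HIT | VC []
  [4] addr=0x53 blk=10 s=0: L1-HIT | VC []
  [5] addr=0x47 blk=8 s=0: MISS | VC [10]
  [6] addr=0x37 blk=6 s=0: MISS | VC [10, 8]
  [7] addr=0x57 blk=10 s=0: VC-HIT | VC [6, 8]
  [8] addr=0x50 blk=10 s=0: L1-HIT | VC [6, 8]
  [9] addr=0x51 blk=10 s=0: L1-HIT | VC [6, 8]
  [10] addr=0x32 blk=6 s=0: VC-HIT | VC [10, 8]
  [11] addr=0x37 blk=6 s=0: L1-HIT | VC [10, 8]
  [12] addr=0x54 blk=10 s=0: VC-HIT | VC [6, 8]
  [13] addr=0x55 blk=10 s=0: L1-HIT | VC [6, 8]

SEQ = [MISS, L1-HIT, L1-HIT, L1-HIT, L1-HIT, MISS, MISS, VC-HIT, L1-HIT, L1-HIT, VC-HIT, L1-HIT, VC-HIT, L1-HIT]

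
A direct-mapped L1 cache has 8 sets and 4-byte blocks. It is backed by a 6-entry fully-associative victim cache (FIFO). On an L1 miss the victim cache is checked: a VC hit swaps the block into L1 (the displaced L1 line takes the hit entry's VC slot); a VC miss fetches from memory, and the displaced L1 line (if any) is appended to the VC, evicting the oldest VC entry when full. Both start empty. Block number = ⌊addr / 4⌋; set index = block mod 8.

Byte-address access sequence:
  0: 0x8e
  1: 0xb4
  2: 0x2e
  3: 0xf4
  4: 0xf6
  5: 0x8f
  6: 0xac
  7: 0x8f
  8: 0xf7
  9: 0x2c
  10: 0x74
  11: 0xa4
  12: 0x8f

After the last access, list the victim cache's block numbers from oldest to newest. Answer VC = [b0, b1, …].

#0 0x8e→b35/s3 MISS; vc=[]
#1 0xb4→b45/s5 MISS; vc=[]
#2 0x2e→b11/s3 MISS; vc=[35]
#3 0xf4→b61/s5 MISS; vc=[35,45]
#4 0xf6→b61/s5 L1-HIT; vc=[35,45]
#5 0x8f→b35/s3 VC-HIT; vc=[11,45]
#6 0xac→b43/s3 MISS; vc=[11,45,35]
#7 0x8f→b35/s3 VC-HIT; vc=[11,45,43]
#8 0xf7→b61/s5 L1-HIT; vc=[11,45,43]
#9 0x2c→b11/s3 VC-HIT; vc=[35,45,43]
#10 0x74→b29/s5 MISS; vc=[35,45,43,61]
#11 0xa4→b41/s1 MISS; vc=[35,45,43,61]
#12 0x8f→b35/s3 VC-HIT; vc=[11,45,43,61]

VC = [11, 45, 43, 61]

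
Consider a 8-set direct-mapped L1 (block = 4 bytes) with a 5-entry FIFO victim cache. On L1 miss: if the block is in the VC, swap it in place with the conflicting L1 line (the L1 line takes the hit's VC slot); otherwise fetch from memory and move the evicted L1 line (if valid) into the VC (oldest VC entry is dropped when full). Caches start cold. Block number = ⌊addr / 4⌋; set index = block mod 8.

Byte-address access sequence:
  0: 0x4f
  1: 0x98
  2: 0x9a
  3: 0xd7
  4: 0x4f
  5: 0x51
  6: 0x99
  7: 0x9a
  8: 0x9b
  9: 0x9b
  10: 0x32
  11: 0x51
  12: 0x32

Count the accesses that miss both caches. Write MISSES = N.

MISSES = 5

#0 0x4f→b19/s3 MISS; vc=[]
#1 0x98→b38/s6 MISS; vc=[]
#2 0x9a→b38/s6 L1-HIT; vc=[]
#3 0xd7→b53/s5 MISS; vc=[]
#4 0x4f→b19/s3 L1-HIT; vc=[]
#5 0x51→b20/s4 MISS; vc=[]
#6 0x99→b38/s6 L1-HIT; vc=[]
#7 0x9a→b38/s6 L1-HIT; vc=[]
#8 0x9b→b38/s6 L1-HIT; vc=[]
#9 0x9b→b38/s6 L1-HIT; vc=[]
#10 0x32→b12/s4 MISS; vc=[20]
#11 0x51→b20/s4 VC-HIT; vc=[12]
#12 0x32→b12/s4 VC-HIT; vc=[20]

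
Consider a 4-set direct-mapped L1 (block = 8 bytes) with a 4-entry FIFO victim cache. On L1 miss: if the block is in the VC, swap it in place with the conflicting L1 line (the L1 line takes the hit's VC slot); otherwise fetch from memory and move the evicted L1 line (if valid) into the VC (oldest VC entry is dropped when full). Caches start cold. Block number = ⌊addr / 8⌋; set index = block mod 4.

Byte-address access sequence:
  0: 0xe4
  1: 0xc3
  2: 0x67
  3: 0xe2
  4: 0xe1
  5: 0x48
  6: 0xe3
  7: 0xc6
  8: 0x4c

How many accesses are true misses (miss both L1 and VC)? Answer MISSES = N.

MISSES = 4

  [0] addr=0xe4 blk=28 s=0: MISS | VC []
  [1] addr=0xc3 blk=24 s=0: MISS | VC [28]
  [2] addr=0x67 blk=12 s=0: MISS | VC [28, 24]
  [3] addr=0xe2 blk=28 s=0: VC-HIT | VC [12, 24]
  [4] addr=0xe1 blk=28 s=0: L1-HIT | VC [12, 24]
  [5] addr=0x48 blk=9 s=1: MISS | VC [12, 24]
  [6] addr=0xe3 blk=28 s=0: L1-HIT | VC [12, 24]
  [7] addr=0xc6 blk=24 s=0: VC-HIT | VC [12, 28]
  [8] addr=0x4c blk=9 s=1: L1-HIT | VC [12, 28]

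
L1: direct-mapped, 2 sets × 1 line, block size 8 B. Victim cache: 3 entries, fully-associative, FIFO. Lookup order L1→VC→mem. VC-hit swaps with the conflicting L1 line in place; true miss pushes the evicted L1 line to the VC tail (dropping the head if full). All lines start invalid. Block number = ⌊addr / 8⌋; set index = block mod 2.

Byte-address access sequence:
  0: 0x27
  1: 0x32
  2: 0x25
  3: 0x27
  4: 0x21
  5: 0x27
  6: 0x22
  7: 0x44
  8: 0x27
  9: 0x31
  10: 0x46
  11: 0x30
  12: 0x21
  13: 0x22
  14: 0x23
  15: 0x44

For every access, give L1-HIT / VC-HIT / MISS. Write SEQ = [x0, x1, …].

0: 0x27 (blk 4, set 0) → MISS  vc=[]
1: 0x32 (blk 6, set 0) → MISS  vc=[4]
2: 0x25 (blk 4, set 0) → VC-HIT  vc=[6]
3: 0x27 (blk 4, set 0) → L1-HIT  vc=[6]
4: 0x21 (blk 4, set 0) → L1-HIT  vc=[6]
5: 0x27 (blk 4, set 0) → L1-HIT  vc=[6]
6: 0x22 (blk 4, set 0) → L1-HIT  vc=[6]
7: 0x44 (blk 8, set 0) → MISS  vc=[6, 4]
8: 0x27 (blk 4, set 0) → VC-HIT  vc=[6, 8]
9: 0x31 (blk 6, set 0) → VC-HIT  vc=[4, 8]
10: 0x46 (blk 8, set 0) → VC-HIT  vc=[4, 6]
11: 0x30 (blk 6, set 0) → VC-HIT  vc=[4, 8]
12: 0x21 (blk 4, set 0) → VC-HIT  vc=[6, 8]
13: 0x22 (blk 4, set 0) → L1-HIT  vc=[6, 8]
14: 0x23 (blk 4, set 0) → L1-HIT  vc=[6, 8]
15: 0x44 (blk 8, set 0) → VC-HIT  vc=[6, 4]

SEQ = [MISS, MISS, VC-HIT, L1-HIT, L1-HIT, L1-HIT, L1-HIT, MISS, VC-HIT, VC-HIT, VC-HIT, VC-HIT, VC-HIT, L1-HIT, L1-HIT, VC-HIT]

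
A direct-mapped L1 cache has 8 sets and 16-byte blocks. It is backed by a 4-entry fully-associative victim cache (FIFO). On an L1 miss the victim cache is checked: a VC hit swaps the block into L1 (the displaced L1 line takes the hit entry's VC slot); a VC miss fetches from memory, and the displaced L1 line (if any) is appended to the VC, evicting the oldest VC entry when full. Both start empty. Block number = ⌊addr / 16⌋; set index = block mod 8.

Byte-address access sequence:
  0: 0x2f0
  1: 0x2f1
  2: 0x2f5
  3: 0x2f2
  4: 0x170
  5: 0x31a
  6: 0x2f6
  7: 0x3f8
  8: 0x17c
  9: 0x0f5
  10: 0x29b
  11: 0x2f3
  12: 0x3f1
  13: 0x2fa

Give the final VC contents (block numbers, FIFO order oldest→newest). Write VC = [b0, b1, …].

#0 0x2f0→b47/s7 MISS; vc=[]
#1 0x2f1→b47/s7 L1-HIT; vc=[]
#2 0x2f5→b47/s7 L1-HIT; vc=[]
#3 0x2f2→b47/s7 L1-HIT; vc=[]
#4 0x170→b23/s7 MISS; vc=[47]
#5 0x31a→b49/s1 MISS; vc=[47]
#6 0x2f6→b47/s7 VC-HIT; vc=[23]
#7 0x3f8→b63/s7 MISS; vc=[23,47]
#8 0x17c→b23/s7 VC-HIT; vc=[63,47]
#9 0xf5→b15/s7 MISS; vc=[63,47,23]
#10 0x29b→b41/s1 MISS; vc=[63,47,23,49]
#11 0x2f3→b47/s7 VC-HIT; vc=[63,15,23,49]
#12 0x3f1→b63/s7 VC-HIT; vc=[47,15,23,49]
#13 0x2fa→b47/s7 VC-HIT; vc=[63,15,23,49]

VC = [63, 15, 23, 49]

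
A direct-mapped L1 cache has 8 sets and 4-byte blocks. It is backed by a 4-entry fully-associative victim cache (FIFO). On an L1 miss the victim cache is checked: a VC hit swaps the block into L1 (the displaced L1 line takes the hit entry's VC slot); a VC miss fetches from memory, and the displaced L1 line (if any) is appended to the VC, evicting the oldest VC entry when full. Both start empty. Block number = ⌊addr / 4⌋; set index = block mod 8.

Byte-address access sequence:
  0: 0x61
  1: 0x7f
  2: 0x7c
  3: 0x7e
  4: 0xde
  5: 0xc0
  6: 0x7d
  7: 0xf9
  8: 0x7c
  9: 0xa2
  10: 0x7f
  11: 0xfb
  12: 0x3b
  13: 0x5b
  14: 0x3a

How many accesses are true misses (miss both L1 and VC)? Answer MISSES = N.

#0 0x61→b24/s0 MISS; vc=[]
#1 0x7f→b31/s7 MISS; vc=[]
#2 0x7c→b31/s7 L1-HIT; vc=[]
#3 0x7e→b31/s7 L1-HIT; vc=[]
#4 0xde→b55/s7 MISS; vc=[31]
#5 0xc0→b48/s0 MISS; vc=[31,24]
#6 0x7d→b31/s7 VC-HIT; vc=[55,24]
#7 0xf9→b62/s6 MISS; vc=[55,24]
#8 0x7c→b31/s7 L1-HIT; vc=[55,24]
#9 0xa2→b40/s0 MISS; vc=[55,24,48]
#10 0x7f→b31/s7 L1-HIT; vc=[55,24,48]
#11 0xfb→b62/s6 L1-HIT; vc=[55,24,48]
#12 0x3b→b14/s6 MISS; vc=[55,24,48,62]
#13 0x5b→b22/s6 MISS; vc=[24,48,62,14]
#14 0x3a→b14/s6 VC-HIT; vc=[24,48,62,22]

MISSES = 8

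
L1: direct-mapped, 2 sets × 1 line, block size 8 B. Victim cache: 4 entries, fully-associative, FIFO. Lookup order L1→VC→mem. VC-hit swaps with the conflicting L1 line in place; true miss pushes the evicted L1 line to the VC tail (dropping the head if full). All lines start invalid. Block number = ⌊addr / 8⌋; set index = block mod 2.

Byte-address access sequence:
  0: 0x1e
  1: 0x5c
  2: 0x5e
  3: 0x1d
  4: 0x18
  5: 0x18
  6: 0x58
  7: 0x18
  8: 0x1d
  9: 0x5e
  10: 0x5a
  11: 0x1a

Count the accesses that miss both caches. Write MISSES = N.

  [0] addr=0x1e blk=3 s=1: MISS | VC []
  [1] addr=0x5c blk=11 s=1: MISS | VC [3]
  [2] addr=0x5e blk=11 s=1: L1-HIT | VC [3]
  [3] addr=0x1d blk=3 s=1: VC-HIT | VC [11]
  [4] addr=0x18 blk=3 s=1: L1-HIT | VC [11]
  [5] addr=0x18 blk=3 s=1: L1-HIT | VC [11]
  [6] addr=0x58 blk=11 s=1: VC-HIT | VC [3]
  [7] addr=0x18 blk=3 s=1: VC-HIT | VC [11]
  [8] addr=0x1d blk=3 s=1: L1-HIT | VC [11]
  [9] addr=0x5e blk=11 s=1: VC-HIT | VC [3]
  [10] addr=0x5a blk=11 s=1: L1-HIT | VC [3]
  [11] addr=0x1a blk=3 s=1: VC-HIT | VC [11]

MISSES = 2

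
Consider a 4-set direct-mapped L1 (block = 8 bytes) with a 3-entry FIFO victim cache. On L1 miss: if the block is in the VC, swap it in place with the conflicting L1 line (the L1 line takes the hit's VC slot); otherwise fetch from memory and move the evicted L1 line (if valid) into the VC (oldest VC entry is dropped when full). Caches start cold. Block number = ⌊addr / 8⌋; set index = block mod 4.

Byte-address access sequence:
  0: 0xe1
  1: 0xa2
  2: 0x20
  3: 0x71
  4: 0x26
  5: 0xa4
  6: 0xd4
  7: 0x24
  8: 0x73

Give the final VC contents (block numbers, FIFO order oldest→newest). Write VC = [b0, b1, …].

#0 0xe1→b28/s0 MISS; vc=[]
#1 0xa2→b20/s0 MISS; vc=[28]
#2 0x20→b4/s0 MISS; vc=[28,20]
#3 0x71→b14/s2 MISS; vc=[28,20]
#4 0x26→b4/s0 L1-HIT; vc=[28,20]
#5 0xa4→b20/s0 VC-HIT; vc=[28,4]
#6 0xd4→b26/s2 MISS; vc=[28,4,14]
#7 0x24→b4/s0 VC-HIT; vc=[28,20,14]
#8 0x73→b14/s2 VC-HIT; vc=[28,20,26]

VC = [28, 20, 26]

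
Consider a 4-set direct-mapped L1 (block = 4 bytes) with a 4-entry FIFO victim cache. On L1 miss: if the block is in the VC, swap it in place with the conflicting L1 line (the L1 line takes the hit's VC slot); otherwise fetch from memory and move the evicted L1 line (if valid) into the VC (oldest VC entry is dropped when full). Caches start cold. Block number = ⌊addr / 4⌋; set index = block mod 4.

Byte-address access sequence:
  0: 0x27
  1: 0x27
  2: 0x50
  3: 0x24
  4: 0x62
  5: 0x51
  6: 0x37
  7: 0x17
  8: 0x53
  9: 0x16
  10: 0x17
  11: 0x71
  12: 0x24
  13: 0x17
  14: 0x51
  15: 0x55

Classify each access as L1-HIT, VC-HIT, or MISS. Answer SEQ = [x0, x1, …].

SEQ = [MISS, L1-HIT, MISS, L1-HIT, MISS, VC-HIT, MISS, MISS, L1-HIT, L1-HIT, L1-HIT, MISS, VC-HIT, VC-HIT, VC-HIT, MISS]

0: 0x27 (blk 9, set 1) → MISS  vc=[]
1: 0x27 (blk 9, set 1) → L1-HIT  vc=[]
2: 0x50 (blk 20, set 0) → MISS  vc=[]
3: 0x24 (blk 9, set 1) → L1-HIT  vc=[]
4: 0x62 (blk 24, set 0) → MISS  vc=[20]
5: 0x51 (blk 20, set 0) → VC-HIT  vc=[24]
6: 0x37 (blk 13, set 1) → MISS  vc=[24, 9]
7: 0x17 (blk 5, set 1) → MISS  vc=[24, 9, 13]
8: 0x53 (blk 20, set 0) → L1-HIT  vc=[24, 9, 13]
9: 0x16 (blk 5, set 1) → L1-HIT  vc=[24, 9, 13]
10: 0x17 (blk 5, set 1) → L1-HIT  vc=[24, 9, 13]
11: 0x71 (blk 28, set 0) → MISS  vc=[24, 9, 13, 20]
12: 0x24 (blk 9, set 1) → VC-HIT  vc=[24, 5, 13, 20]
13: 0x17 (blk 5, set 1) → VC-HIT  vc=[24, 9, 13, 20]
14: 0x51 (blk 20, set 0) → VC-HIT  vc=[24, 9, 13, 28]
15: 0x55 (blk 21, set 1) → MISS  vc=[9, 13, 28, 5]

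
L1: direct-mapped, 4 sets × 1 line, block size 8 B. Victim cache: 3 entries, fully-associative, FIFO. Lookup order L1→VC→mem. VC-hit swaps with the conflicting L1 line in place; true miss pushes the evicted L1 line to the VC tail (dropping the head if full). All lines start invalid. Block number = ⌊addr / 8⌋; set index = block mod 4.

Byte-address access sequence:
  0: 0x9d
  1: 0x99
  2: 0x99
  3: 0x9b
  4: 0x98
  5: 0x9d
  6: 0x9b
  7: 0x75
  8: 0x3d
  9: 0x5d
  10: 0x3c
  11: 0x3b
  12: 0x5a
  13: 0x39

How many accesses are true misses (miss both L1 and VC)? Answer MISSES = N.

MISSES = 4

#0 0x9d→b19/s3 MISS; vc=[]
#1 0x99→b19/s3 L1-HIT; vc=[]
#2 0x99→b19/s3 L1-HIT; vc=[]
#3 0x9b→b19/s3 L1-HIT; vc=[]
#4 0x98→b19/s3 L1-HIT; vc=[]
#5 0x9d→b19/s3 L1-HIT; vc=[]
#6 0x9b→b19/s3 L1-HIT; vc=[]
#7 0x75→b14/s2 MISS; vc=[]
#8 0x3d→b7/s3 MISS; vc=[19]
#9 0x5d→b11/s3 MISS; vc=[19,7]
#10 0x3c→b7/s3 VC-HIT; vc=[19,11]
#11 0x3b→b7/s3 L1-HIT; vc=[19,11]
#12 0x5a→b11/s3 VC-HIT; vc=[19,7]
#13 0x39→b7/s3 VC-HIT; vc=[19,11]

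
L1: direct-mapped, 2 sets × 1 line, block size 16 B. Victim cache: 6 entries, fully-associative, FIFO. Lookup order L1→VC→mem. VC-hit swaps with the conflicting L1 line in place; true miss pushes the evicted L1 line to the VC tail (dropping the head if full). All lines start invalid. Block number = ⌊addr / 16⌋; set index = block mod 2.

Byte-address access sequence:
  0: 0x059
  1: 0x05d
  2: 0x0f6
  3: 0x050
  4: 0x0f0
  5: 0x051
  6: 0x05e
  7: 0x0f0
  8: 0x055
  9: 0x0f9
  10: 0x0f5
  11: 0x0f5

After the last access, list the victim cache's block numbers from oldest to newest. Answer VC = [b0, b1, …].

VC = [5]

#0 0x59→b5/s1 MISS; vc=[]
#1 0x5d→b5/s1 L1-HIT; vc=[]
#2 0xf6→b15/s1 MISS; vc=[5]
#3 0x50→b5/s1 VC-HIT; vc=[15]
#4 0xf0→b15/s1 VC-HIT; vc=[5]
#5 0x51→b5/s1 VC-HIT; vc=[15]
#6 0x5e→b5/s1 L1-HIT; vc=[15]
#7 0xf0→b15/s1 VC-HIT; vc=[5]
#8 0x55→b5/s1 VC-HIT; vc=[15]
#9 0xf9→b15/s1 VC-HIT; vc=[5]
#10 0xf5→b15/s1 L1-HIT; vc=[5]
#11 0xf5→b15/s1 L1-HIT; vc=[5]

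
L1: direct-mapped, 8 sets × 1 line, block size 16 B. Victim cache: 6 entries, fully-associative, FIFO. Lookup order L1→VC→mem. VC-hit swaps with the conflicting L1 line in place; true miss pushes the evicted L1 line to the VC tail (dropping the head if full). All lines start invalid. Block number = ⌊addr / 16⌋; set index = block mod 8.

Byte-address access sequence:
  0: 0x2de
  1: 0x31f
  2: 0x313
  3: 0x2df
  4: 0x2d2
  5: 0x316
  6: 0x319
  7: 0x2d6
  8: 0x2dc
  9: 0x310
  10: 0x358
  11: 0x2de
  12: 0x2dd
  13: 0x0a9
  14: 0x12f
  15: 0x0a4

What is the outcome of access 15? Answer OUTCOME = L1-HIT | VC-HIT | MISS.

  [0] addr=0x2de blk=45 s=5: MISS | VC []
  [1] addr=0x31f blk=49 s=1: MISS | VC []
  [2] addr=0x313 blk=49 s=1: L1-HIT | VC []
  [3] addr=0x2df blk=45 s=5: L1-HIT | VC []
  [4] addr=0x2d2 blk=45 s=5: L1-HIT | VC []
  [5] addr=0x316 blk=49 s=1: L1-HIT | VC []
  [6] addr=0x319 blk=49 s=1: L1-HIT | VC []
  [7] addr=0x2d6 blk=45 s=5: L1-HIT | VC []
  [8] addr=0x2dc blk=45 s=5: L1-HIT | VC []
  [9] addr=0x310 blk=49 s=1: L1-HIT | VC []
  [10] addr=0x358 blk=53 s=5: MISS | VC [45]
  [11] addr=0x2de blk=45 s=5: VC-HIT | VC [53]
  [12] addr=0x2dd blk=45 s=5: L1-HIT | VC [53]
  [13] addr=0xa9 blk=10 s=2: MISS | VC [53]
  [14] addr=0x12f blk=18 s=2: MISS | VC [53, 10]
  [15] addr=0xa4 blk=10 s=2: VC-HIT | VC [53, 18]

OUTCOME = VC-HIT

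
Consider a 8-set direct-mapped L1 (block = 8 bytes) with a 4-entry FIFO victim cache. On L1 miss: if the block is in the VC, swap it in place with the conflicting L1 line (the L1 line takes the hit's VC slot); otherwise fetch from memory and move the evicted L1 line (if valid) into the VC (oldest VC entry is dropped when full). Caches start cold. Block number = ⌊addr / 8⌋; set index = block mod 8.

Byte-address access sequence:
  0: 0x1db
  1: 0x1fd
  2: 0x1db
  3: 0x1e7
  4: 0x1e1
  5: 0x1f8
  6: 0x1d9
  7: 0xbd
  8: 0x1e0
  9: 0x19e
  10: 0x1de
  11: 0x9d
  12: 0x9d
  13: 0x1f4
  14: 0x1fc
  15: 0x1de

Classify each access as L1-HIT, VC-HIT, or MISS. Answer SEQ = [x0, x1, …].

#0 0x1db→b59/s3 MISS; vc=[]
#1 0x1fd→b63/s7 MISS; vc=[]
#2 0x1db→b59/s3 L1-HIT; vc=[]
#3 0x1e7→b60/s4 MISS; vc=[]
#4 0x1e1→b60/s4 L1-HIT; vc=[]
#5 0x1f8→b63/s7 L1-HIT; vc=[]
#6 0x1d9→b59/s3 L1-HIT; vc=[]
#7 0xbd→b23/s7 MISS; vc=[63]
#8 0x1e0→b60/s4 L1-HIT; vc=[63]
#9 0x19e→b51/s3 MISS; vc=[63,59]
#10 0x1de→b59/s3 VC-HIT; vc=[63,51]
#11 0x9d→b19/s3 MISS; vc=[63,51,59]
#12 0x9d→b19/s3 L1-HIT; vc=[63,51,59]
#13 0x1f4→b62/s6 MISS; vc=[63,51,59]
#14 0x1fc→b63/s7 VC-HIT; vc=[23,51,59]
#15 0x1de→b59/s3 VC-HIT; vc=[23,51,19]

SEQ = [MISS, MISS, L1-HIT, MISS, L1-HIT, L1-HIT, L1-HIT, MISS, L1-HIT, MISS, VC-HIT, MISS, L1-HIT, MISS, VC-HIT, VC-HIT]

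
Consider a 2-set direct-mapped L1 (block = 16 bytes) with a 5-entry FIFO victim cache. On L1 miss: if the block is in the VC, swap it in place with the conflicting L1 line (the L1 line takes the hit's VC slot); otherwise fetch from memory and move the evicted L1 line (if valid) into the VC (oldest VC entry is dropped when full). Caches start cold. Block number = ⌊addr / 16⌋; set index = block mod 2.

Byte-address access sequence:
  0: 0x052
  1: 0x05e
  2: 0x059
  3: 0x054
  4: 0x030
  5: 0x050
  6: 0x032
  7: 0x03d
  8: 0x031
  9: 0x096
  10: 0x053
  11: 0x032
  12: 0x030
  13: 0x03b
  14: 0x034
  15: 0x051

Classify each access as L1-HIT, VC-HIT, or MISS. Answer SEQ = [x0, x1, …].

SEQ = [MISS, L1-HIT, L1-HIT, L1-HIT, MISS, VC-HIT, VC-HIT, L1-HIT, L1-HIT, MISS, VC-HIT, VC-HIT, L1-HIT, L1-HIT, L1-HIT, VC-HIT]

0: 0x52 (blk 5, set 1) → MISS  vc=[]
1: 0x5e (blk 5, set 1) → L1-HIT  vc=[]
2: 0x59 (blk 5, set 1) → L1-HIT  vc=[]
3: 0x54 (blk 5, set 1) → L1-HIT  vc=[]
4: 0x30 (blk 3, set 1) → MISS  vc=[5]
5: 0x50 (blk 5, set 1) → VC-HIT  vc=[3]
6: 0x32 (blk 3, set 1) → VC-HIT  vc=[5]
7: 0x3d (blk 3, set 1) → L1-HIT  vc=[5]
8: 0x31 (blk 3, set 1) → L1-HIT  vc=[5]
9: 0x96 (blk 9, set 1) → MISS  vc=[5, 3]
10: 0x53 (blk 5, set 1) → VC-HIT  vc=[9, 3]
11: 0x32 (blk 3, set 1) → VC-HIT  vc=[9, 5]
12: 0x30 (blk 3, set 1) → L1-HIT  vc=[9, 5]
13: 0x3b (blk 3, set 1) → L1-HIT  vc=[9, 5]
14: 0x34 (blk 3, set 1) → L1-HIT  vc=[9, 5]
15: 0x51 (blk 5, set 1) → VC-HIT  vc=[9, 3]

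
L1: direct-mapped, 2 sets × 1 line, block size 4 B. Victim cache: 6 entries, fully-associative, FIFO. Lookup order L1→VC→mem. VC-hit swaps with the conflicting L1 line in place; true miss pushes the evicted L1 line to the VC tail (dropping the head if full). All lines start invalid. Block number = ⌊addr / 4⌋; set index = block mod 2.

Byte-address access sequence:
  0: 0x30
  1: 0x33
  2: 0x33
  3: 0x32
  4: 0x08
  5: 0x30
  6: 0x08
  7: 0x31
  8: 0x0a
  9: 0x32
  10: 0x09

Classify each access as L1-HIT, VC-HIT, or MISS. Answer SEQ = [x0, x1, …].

SEQ = [MISS, L1-HIT, L1-HIT, L1-HIT, MISS, VC-HIT, VC-HIT, VC-HIT, VC-HIT, VC-HIT, VC-HIT]

0: 0x30 (blk 12, set 0) → MISS  vc=[]
1: 0x33 (blk 12, set 0) → L1-HIT  vc=[]
2: 0x33 (blk 12, set 0) → L1-HIT  vc=[]
3: 0x32 (blk 12, set 0) → L1-HIT  vc=[]
4: 0x8 (blk 2, set 0) → MISS  vc=[12]
5: 0x30 (blk 12, set 0) → VC-HIT  vc=[2]
6: 0x8 (blk 2, set 0) → VC-HIT  vc=[12]
7: 0x31 (blk 12, set 0) → VC-HIT  vc=[2]
8: 0xa (blk 2, set 0) → VC-HIT  vc=[12]
9: 0x32 (blk 12, set 0) → VC-HIT  vc=[2]
10: 0x9 (blk 2, set 0) → VC-HIT  vc=[12]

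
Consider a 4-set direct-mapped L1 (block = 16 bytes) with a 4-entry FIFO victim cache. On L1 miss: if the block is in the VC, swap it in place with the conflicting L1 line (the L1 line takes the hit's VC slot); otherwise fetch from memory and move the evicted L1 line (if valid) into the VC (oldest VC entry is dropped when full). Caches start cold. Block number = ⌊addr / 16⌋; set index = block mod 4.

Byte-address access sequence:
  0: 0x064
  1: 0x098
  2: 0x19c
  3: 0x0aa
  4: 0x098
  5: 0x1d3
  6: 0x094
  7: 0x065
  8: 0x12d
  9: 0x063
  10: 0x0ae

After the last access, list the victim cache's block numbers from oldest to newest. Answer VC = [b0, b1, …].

0: 0x64 (blk 6, set 2) → MISS  vc=[]
1: 0x98 (blk 9, set 1) → MISS  vc=[]
2: 0x19c (blk 25, set 1) → MISS  vc=[9]
3: 0xaa (blk 10, set 2) → MISS  vc=[9, 6]
4: 0x98 (blk 9, set 1) → VC-HIT  vc=[25, 6]
5: 0x1d3 (blk 29, set 1) → MISS  vc=[25, 6, 9]
6: 0x94 (blk 9, set 1) → VC-HIT  vc=[25, 6, 29]
7: 0x65 (blk 6, set 2) → VC-HIT  vc=[25, 10, 29]
8: 0x12d (blk 18, set 2) → MISS  vc=[25, 10, 29, 6]
9: 0x63 (blk 6, set 2) → VC-HIT  vc=[25, 10, 29, 18]
10: 0xae (blk 10, set 2) → VC-HIT  vc=[25, 6, 29, 18]

VC = [25, 6, 29, 18]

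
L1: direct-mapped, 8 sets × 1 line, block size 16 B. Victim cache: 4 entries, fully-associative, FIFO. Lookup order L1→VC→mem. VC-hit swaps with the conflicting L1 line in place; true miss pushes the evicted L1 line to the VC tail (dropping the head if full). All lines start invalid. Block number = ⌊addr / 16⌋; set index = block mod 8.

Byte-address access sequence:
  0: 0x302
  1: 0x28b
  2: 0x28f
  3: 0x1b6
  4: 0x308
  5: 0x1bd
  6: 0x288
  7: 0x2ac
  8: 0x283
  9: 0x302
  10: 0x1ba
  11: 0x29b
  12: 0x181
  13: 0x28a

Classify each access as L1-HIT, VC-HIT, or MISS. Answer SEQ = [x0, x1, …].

  [0] addr=0x302 blk=48 s=0: MISS | VC []
  [1] addr=0x28b blk=40 s=0: MISS | VC [48]
  [2] addr=0x28f blk=40 s=0: L1-HIT | VC [48]
  [3] addr=0x1b6 blk=27 s=3: MISS | VC [48]
  [4] addr=0x308 blk=48 s=0: VC-HIT | VC [40]
  [5] addr=0x1bd blk=27 s=3: L1-HIT | VC [40]
  [6] addr=0x288 blk=40 s=0: VC-HIT | VC [48]
  [7] addr=0x2ac blk=42 s=2: MISS | VC [48]
  [8] addr=0x283 blk=40 s=0: L1-HIT | VC [48]
  [9] addr=0x302 blk=48 s=0: VC-HIT | VC [40]
  [10] addr=0x1ba blk=27 s=3: L1-HIT | VC [40]
  [11] addr=0x29b blk=41 s=1: MISS | VC [40]
  [12] addr=0x181 blk=24 s=0: MISS | VC [40, 48]
  [13] addr=0x28a blk=40 s=0: VC-HIT | VC [24, 48]

SEQ = [MISS, MISS, L1-HIT, MISS, VC-HIT, L1-HIT, VC-HIT, MISS, L1-HIT, VC-HIT, L1-HIT, MISS, MISS, VC-HIT]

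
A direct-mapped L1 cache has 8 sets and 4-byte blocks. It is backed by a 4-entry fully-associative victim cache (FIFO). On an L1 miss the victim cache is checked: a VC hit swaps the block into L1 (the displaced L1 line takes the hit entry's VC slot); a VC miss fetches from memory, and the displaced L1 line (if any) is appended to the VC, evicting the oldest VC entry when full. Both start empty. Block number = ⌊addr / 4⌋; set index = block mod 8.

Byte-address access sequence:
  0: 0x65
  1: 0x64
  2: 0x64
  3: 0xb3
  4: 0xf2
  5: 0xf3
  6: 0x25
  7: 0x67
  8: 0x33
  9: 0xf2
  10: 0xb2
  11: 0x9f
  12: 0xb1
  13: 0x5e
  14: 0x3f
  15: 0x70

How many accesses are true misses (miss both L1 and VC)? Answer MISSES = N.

0: 0x65 (blk 25, set 1) → MISS  vc=[]
1: 0x64 (blk 25, set 1) → L1-HIT  vc=[]
2: 0x64 (blk 25, set 1) → L1-HIT  vc=[]
3: 0xb3 (blk 44, set 4) → MISS  vc=[]
4: 0xf2 (blk 60, set 4) → MISS  vc=[44]
5: 0xf3 (blk 60, set 4) → L1-HIT  vc=[44]
6: 0x25 (blk 9, set 1) → MISS  vc=[44, 25]
7: 0x67 (blk 25, set 1) → VC-HIT  vc=[44, 9]
8: 0x33 (blk 12, set 4) → MISS  vc=[44, 9, 60]
9: 0xf2 (blk 60, set 4) → VC-HIT  vc=[44, 9, 12]
10: 0xb2 (blk 44, set 4) → VC-HIT  vc=[60, 9, 12]
11: 0x9f (blk 39, set 7) → MISS  vc=[60, 9, 12]
12: 0xb1 (blk 44, set 4) → L1-HIT  vc=[60, 9, 12]
13: 0x5e (blk 23, set 7) → MISS  vc=[60, 9, 12, 39]
14: 0x3f (blk 15, set 7) → MISS  vc=[9, 12, 39, 23]
15: 0x70 (blk 28, set 4) → MISS  vc=[12, 39, 23, 44]

MISSES = 9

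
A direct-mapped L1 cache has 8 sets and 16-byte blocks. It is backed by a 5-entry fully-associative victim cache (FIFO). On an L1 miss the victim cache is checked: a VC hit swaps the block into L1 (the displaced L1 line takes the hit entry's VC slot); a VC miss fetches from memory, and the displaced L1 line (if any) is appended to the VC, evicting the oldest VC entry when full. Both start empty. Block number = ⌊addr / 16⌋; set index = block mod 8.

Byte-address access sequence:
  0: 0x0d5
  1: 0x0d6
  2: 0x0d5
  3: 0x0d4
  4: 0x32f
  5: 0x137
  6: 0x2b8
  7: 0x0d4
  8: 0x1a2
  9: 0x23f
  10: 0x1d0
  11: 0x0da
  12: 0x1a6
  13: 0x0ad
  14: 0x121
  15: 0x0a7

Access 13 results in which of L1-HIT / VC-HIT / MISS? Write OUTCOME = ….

OUTCOME = MISS

#0 0xd5→b13/s5 MISS; vc=[]
#1 0xd6→b13/s5 L1-HIT; vc=[]
#2 0xd5→b13/s5 L1-HIT; vc=[]
#3 0xd4→b13/s5 L1-HIT; vc=[]
#4 0x32f→b50/s2 MISS; vc=[]
#5 0x137→b19/s3 MISS; vc=[]
#6 0x2b8→b43/s3 MISS; vc=[19]
#7 0xd4→b13/s5 L1-HIT; vc=[19]
#8 0x1a2→b26/s2 MISS; vc=[19,50]
#9 0x23f→b35/s3 MISS; vc=[19,50,43]
#10 0x1d0→b29/s5 MISS; vc=[19,50,43,13]
#11 0xda→b13/s5 VC-HIT; vc=[19,50,43,29]
#12 0x1a6→b26/s2 L1-HIT; vc=[19,50,43,29]
#13 0xad→b10/s2 MISS; vc=[19,50,43,29,26]
#14 0x121→b18/s2 MISS; vc=[50,43,29,26,10]
#15 0xa7→b10/s2 VC-HIT; vc=[50,43,29,26,18]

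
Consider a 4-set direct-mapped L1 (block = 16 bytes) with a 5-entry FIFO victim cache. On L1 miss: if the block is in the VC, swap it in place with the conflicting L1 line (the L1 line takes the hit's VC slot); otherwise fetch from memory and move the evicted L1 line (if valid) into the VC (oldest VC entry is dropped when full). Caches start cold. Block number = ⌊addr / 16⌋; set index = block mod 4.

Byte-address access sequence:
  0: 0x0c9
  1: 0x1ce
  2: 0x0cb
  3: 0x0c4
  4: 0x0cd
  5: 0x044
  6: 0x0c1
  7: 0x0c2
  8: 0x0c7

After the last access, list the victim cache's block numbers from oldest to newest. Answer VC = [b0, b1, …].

  [0] addr=0xc9 blk=12 s=0: MISS | VC []
  [1] addr=0x1ce blk=28 s=0: MISS | VC [12]
  [2] addr=0xcb blk=12 s=0: VC-HIT | VC [28]
  [3] addr=0xc4 blk=12 s=0: L1-HIT | VC [28]
  [4] addr=0xcd blk=12 s=0: L1-HIT | VC [28]
  [5] addr=0x44 blk=4 s=0: MISS | VC [28, 12]
  [6] addr=0xc1 blk=12 s=0: VC-HIT | VC [28, 4]
  [7] addr=0xc2 blk=12 s=0: L1-HIT | VC [28, 4]
  [8] addr=0xc7 blk=12 s=0: L1-HIT | VC [28, 4]

VC = [28, 4]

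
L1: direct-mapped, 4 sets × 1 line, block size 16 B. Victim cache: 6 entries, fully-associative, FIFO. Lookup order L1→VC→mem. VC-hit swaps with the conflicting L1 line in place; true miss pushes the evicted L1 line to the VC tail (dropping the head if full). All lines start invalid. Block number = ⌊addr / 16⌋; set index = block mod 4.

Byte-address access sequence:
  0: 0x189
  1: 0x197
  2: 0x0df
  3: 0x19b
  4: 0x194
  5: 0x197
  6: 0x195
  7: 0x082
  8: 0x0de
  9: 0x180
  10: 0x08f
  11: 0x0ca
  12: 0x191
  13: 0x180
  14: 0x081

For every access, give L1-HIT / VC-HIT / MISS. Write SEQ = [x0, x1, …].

#0 0x189→b24/s0 MISS; vc=[]
#1 0x197→b25/s1 MISS; vc=[]
#2 0xdf→b13/s1 MISS; vc=[25]
#3 0x19b→b25/s1 VC-HIT; vc=[13]
#4 0x194→b25/s1 L1-HIT; vc=[13]
#5 0x197→b25/s1 L1-HIT; vc=[13]
#6 0x195→b25/s1 L1-HIT; vc=[13]
#7 0x82→b8/s0 MISS; vc=[13,24]
#8 0xde→b13/s1 VC-HIT; vc=[25,24]
#9 0x180→b24/s0 VC-HIT; vc=[25,8]
#10 0x8f→b8/s0 VC-HIT; vc=[25,24]
#11 0xca→b12/s0 MISS; vc=[25,24,8]
#12 0x191→b25/s1 VC-HIT; vc=[13,24,8]
#13 0x180→b24/s0 VC-HIT; vc=[13,12,8]
#14 0x81→b8/s0 VC-HIT; vc=[13,12,24]

SEQ = [MISS, MISS, MISS, VC-HIT, L1-HIT, L1-HIT, L1-HIT, MISS, VC-HIT, VC-HIT, VC-HIT, MISS, VC-HIT, VC-HIT, VC-HIT]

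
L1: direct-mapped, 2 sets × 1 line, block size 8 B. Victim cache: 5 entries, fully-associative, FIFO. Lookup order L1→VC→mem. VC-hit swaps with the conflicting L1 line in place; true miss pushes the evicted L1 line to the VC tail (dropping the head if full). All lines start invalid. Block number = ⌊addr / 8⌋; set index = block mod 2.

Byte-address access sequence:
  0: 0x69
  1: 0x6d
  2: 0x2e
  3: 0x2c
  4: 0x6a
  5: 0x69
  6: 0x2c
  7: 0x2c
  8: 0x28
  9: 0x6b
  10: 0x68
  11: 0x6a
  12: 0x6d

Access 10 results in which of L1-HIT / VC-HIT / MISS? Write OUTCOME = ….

  [0] addr=0x69 blk=13 s=1: MISS | VC []
  [1] addr=0x6d blk=13 s=1: L1-HIT | VC []
  [2] addr=0x2e blk=5 s=1: MISS | VC [13]
  [3] addr=0x2c blk=5 s=1: L1-HIT | VC [13]
  [4] addr=0x6a blk=13 s=1: VC-HIT | VC [5]
  [5] addr=0x69 blk=13 s=1: L1-HIT | VC [5]
  [6] addr=0x2c blk=5 s=1: VC-HIT | VC [13]
  [7] addr=0x2c blk=5 s=1: L1-HIT | VC [13]
  [8] addr=0x28 blk=5 s=1: L1-HIT | VC [13]
  [9] addr=0x6b blk=13 s=1: VC-HIT | VC [5]
  [10] addr=0x68 blk=13 s=1: L1-HIT | VC [5]
  [11] addr=0x6a blk=13 s=1: L1-HIT | VC [5]
  [12] addr=0x6d blk=13 s=1: L1-HIT | VC [5]

OUTCOME = L1-HIT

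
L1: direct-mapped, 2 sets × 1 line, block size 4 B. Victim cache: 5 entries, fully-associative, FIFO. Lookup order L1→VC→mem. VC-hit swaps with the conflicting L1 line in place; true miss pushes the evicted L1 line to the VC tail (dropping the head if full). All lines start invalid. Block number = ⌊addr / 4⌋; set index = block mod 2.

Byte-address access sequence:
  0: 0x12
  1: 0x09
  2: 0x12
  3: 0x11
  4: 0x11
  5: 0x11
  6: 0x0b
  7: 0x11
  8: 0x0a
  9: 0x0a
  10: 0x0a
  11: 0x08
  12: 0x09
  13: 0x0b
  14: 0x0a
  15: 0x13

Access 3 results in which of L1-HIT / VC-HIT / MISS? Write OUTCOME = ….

OUTCOME = L1-HIT

0: 0x12 (blk 4, set 0) → MISS  vc=[]
1: 0x9 (blk 2, set 0) → MISS  vc=[4]
2: 0x12 (blk 4, set 0) → VC-HIT  vc=[2]
3: 0x11 (blk 4, set 0) → L1-HIT  vc=[2]
4: 0x11 (blk 4, set 0) → L1-HIT  vc=[2]
5: 0x11 (blk 4, set 0) → L1-HIT  vc=[2]
6: 0xb (blk 2, set 0) → VC-HIT  vc=[4]
7: 0x11 (blk 4, set 0) → VC-HIT  vc=[2]
8: 0xa (blk 2, set 0) → VC-HIT  vc=[4]
9: 0xa (blk 2, set 0) → L1-HIT  vc=[4]
10: 0xa (blk 2, set 0) → L1-HIT  vc=[4]
11: 0x8 (blk 2, set 0) → L1-HIT  vc=[4]
12: 0x9 (blk 2, set 0) → L1-HIT  vc=[4]
13: 0xb (blk 2, set 0) → L1-HIT  vc=[4]
14: 0xa (blk 2, set 0) → L1-HIT  vc=[4]
15: 0x13 (blk 4, set 0) → VC-HIT  vc=[2]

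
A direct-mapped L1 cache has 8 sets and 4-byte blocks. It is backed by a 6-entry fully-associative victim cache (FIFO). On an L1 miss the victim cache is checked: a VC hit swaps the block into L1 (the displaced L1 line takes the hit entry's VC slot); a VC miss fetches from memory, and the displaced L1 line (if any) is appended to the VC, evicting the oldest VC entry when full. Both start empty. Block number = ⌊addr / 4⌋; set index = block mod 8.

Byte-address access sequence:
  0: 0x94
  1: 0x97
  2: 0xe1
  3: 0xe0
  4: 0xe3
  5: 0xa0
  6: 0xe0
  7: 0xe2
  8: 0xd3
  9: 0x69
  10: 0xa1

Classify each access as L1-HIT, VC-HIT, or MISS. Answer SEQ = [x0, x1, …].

SEQ = [MISS, L1-HIT, MISS, L1-HIT, L1-HIT, MISS, VC-HIT, L1-HIT, MISS, MISS, VC-HIT]

#0 0x94→b37/s5 MISS; vc=[]
#1 0x97→b37/s5 L1-HIT; vc=[]
#2 0xe1→b56/s0 MISS; vc=[]
#3 0xe0→b56/s0 L1-HIT; vc=[]
#4 0xe3→b56/s0 L1-HIT; vc=[]
#5 0xa0→b40/s0 MISS; vc=[56]
#6 0xe0→b56/s0 VC-HIT; vc=[40]
#7 0xe2→b56/s0 L1-HIT; vc=[40]
#8 0xd3→b52/s4 MISS; vc=[40]
#9 0x69→b26/s2 MISS; vc=[40]
#10 0xa1→b40/s0 VC-HIT; vc=[56]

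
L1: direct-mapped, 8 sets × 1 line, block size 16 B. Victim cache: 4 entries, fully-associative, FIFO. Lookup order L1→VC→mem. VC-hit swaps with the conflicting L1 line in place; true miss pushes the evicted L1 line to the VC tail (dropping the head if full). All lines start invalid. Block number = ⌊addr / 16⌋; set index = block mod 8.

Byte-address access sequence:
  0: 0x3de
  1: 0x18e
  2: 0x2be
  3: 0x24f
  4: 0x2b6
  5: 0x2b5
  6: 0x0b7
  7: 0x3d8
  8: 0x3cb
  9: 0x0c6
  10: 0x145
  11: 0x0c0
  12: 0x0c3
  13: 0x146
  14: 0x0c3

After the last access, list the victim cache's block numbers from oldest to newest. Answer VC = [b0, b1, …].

VC = [43, 36, 60, 20]

0: 0x3de (blk 61, set 5) → MISS  vc=[]
1: 0x18e (blk 24, set 0) → MISS  vc=[]
2: 0x2be (blk 43, set 3) → MISS  vc=[]
3: 0x24f (blk 36, set 4) → MISS  vc=[]
4: 0x2b6 (blk 43, set 3) → L1-HIT  vc=[]
5: 0x2b5 (blk 43, set 3) → L1-HIT  vc=[]
6: 0xb7 (blk 11, set 3) → MISS  vc=[43]
7: 0x3d8 (blk 61, set 5) → L1-HIT  vc=[43]
8: 0x3cb (blk 60, set 4) → MISS  vc=[43, 36]
9: 0xc6 (blk 12, set 4) → MISS  vc=[43, 36, 60]
10: 0x145 (blk 20, set 4) → MISS  vc=[43, 36, 60, 12]
11: 0xc0 (blk 12, set 4) → VC-HIT  vc=[43, 36, 60, 20]
12: 0xc3 (blk 12, set 4) → L1-HIT  vc=[43, 36, 60, 20]
13: 0x146 (blk 20, set 4) → VC-HIT  vc=[43, 36, 60, 12]
14: 0xc3 (blk 12, set 4) → VC-HIT  vc=[43, 36, 60, 20]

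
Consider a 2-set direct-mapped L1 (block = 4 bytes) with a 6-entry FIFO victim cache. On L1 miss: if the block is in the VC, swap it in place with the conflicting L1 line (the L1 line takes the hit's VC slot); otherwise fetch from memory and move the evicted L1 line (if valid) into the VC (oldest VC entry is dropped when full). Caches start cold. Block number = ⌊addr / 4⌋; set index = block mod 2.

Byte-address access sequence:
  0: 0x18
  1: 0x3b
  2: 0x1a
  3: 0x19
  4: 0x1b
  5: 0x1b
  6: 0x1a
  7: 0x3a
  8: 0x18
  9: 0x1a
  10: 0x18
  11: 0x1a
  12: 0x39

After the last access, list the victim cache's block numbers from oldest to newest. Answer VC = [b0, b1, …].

#0 0x18→b6/s0 MISS; vc=[]
#1 0x3b→b14/s0 MISS; vc=[6]
#2 0x1a→b6/s0 VC-HIT; vc=[14]
#3 0x19→b6/s0 L1-HIT; vc=[14]
#4 0x1b→b6/s0 L1-HIT; vc=[14]
#5 0x1b→b6/s0 L1-HIT; vc=[14]
#6 0x1a→b6/s0 L1-HIT; vc=[14]
#7 0x3a→b14/s0 VC-HIT; vc=[6]
#8 0x18→b6/s0 VC-HIT; vc=[14]
#9 0x1a→b6/s0 L1-HIT; vc=[14]
#10 0x18→b6/s0 L1-HIT; vc=[14]
#11 0x1a→b6/s0 L1-HIT; vc=[14]
#12 0x39→b14/s0 VC-HIT; vc=[6]

VC = [6]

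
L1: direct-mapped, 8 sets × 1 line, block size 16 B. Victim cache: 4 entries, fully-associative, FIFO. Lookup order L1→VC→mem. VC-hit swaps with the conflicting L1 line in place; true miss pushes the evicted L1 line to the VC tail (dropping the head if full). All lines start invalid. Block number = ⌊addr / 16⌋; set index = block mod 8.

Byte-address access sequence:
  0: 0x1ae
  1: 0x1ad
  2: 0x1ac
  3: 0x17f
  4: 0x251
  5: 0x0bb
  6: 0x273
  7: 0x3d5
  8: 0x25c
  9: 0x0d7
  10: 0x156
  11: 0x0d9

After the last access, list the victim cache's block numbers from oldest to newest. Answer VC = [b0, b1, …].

VC = [23, 61, 37, 21]

#0 0x1ae→b26/s2 MISS; vc=[]
#1 0x1ad→b26/s2 L1-HIT; vc=[]
#2 0x1ac→b26/s2 L1-HIT; vc=[]
#3 0x17f→b23/s7 MISS; vc=[]
#4 0x251→b37/s5 MISS; vc=[]
#5 0xbb→b11/s3 MISS; vc=[]
#6 0x273→b39/s7 MISS; vc=[23]
#7 0x3d5→b61/s5 MISS; vc=[23,37]
#8 0x25c→b37/s5 VC-HIT; vc=[23,61]
#9 0xd7→b13/s5 MISS; vc=[23,61,37]
#10 0x156→b21/s5 MISS; vc=[23,61,37,13]
#11 0xd9→b13/s5 VC-HIT; vc=[23,61,37,21]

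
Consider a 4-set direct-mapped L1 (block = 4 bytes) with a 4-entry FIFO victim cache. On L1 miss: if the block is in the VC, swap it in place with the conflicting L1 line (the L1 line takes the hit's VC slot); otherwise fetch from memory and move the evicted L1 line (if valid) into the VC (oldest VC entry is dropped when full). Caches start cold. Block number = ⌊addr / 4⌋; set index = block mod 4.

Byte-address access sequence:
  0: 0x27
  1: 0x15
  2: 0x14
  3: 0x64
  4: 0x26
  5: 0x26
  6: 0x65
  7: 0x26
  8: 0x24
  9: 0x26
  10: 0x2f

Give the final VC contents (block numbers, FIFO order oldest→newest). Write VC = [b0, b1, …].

VC = [25, 5]

  [0] addr=0x27 blk=9 s=1: MISS | VC []
  [1] addr=0x15 blk=5 s=1: MISS | VC [9]
  [2] addr=0x14 blk=5 s=1: L1-HIT | VC [9]
  [3] addr=0x64 blk=25 s=1: MISS | VC [9, 5]
  [4] addr=0x26 blk=9 s=1: VC-HIT | VC [25, 5]
  [5] addr=0x26 blk=9 s=1: L1-HIT | VC [25, 5]
  [6] addr=0x65 blk=25 s=1: VC-HIT | VC [9, 5]
  [7] addr=0x26 blk=9 s=1: VC-HIT | VC [25, 5]
  [8] addr=0x24 blk=9 s=1: L1-HIT | VC [25, 5]
  [9] addr=0x26 blk=9 s=1: L1-HIT | VC [25, 5]
  [10] addr=0x2f blk=11 s=3: MISS | VC [25, 5]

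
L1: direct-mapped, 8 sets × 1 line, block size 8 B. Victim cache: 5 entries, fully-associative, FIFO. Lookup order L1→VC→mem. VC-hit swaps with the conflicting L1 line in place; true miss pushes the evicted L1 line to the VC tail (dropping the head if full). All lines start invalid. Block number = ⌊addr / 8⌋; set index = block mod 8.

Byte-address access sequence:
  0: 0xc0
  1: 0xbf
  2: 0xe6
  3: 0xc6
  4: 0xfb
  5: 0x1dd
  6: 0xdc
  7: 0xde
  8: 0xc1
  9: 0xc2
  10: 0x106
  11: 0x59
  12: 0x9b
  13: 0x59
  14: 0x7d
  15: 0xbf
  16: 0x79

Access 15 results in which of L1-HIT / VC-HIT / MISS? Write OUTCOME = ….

OUTCOME = MISS

  [0] addr=0xc0 blk=24 s=0: MISS | VC []
  [1] addr=0xbf blk=23 s=7: MISS | VC []
  [2] addr=0xe6 blk=28 s=4: MISS | VC []
  [3] addr=0xc6 blk=24 s=0: L1-HIT | VC []
  [4] addr=0xfb blk=31 s=7: MISS | VC [23]
  [5] addr=0x1dd blk=59 s=3: MISS | VC [23]
  [6] addr=0xdc blk=27 s=3: MISS | VC [23, 59]
  [7] addr=0xde blk=27 s=3: L1-HIT | VC [23, 59]
  [8] addr=0xc1 blk=24 s=0: L1-HIT | VC [23, 59]
  [9] addr=0xc2 blk=24 s=0: L1-HIT | VC [23, 59]
  [10] addr=0x106 blk=32 s=0: MISS | VC [23, 59, 24]
  [11] addr=0x59 blk=11 s=3: MISS | VC [23, 59, 24, 27]
  [12] addr=0x9b blk=19 s=3: MISS | VC [23, 59, 24, 27, 11]
  [13] addr=0x59 blk=11 s=3: VC-HIT | VC [23, 59, 24, 27, 19]
  [14] addr=0x7d blk=15 s=7: MISS | VC [59, 24, 27, 19, 31]
  [15] addr=0xbf blk=23 s=7: MISS | VC [24, 27, 19, 31, 15]
  [16] addr=0x79 blk=15 s=7: VC-HIT | VC [24, 27, 19, 31, 23]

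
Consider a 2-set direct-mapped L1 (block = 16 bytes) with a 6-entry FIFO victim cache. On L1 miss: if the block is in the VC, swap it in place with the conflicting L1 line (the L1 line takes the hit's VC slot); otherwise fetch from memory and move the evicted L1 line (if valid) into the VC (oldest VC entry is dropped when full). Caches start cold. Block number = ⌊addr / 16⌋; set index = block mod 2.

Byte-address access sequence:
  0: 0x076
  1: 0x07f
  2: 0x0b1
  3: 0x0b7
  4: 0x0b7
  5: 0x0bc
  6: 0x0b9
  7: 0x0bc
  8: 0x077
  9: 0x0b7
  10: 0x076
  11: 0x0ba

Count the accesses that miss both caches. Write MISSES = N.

0: 0x76 (blk 7, set 1) → MISS  vc=[]
1: 0x7f (blk 7, set 1) → L1-HIT  vc=[]
2: 0xb1 (blk 11, set 1) → MISS  vc=[7]
3: 0xb7 (blk 11, set 1) → L1-HIT  vc=[7]
4: 0xb7 (blk 11, set 1) → L1-HIT  vc=[7]
5: 0xbc (blk 11, set 1) → L1-HIT  vc=[7]
6: 0xb9 (blk 11, set 1) → L1-HIT  vc=[7]
7: 0xbc (blk 11, set 1) → L1-HIT  vc=[7]
8: 0x77 (blk 7, set 1) → VC-HIT  vc=[11]
9: 0xb7 (blk 11, set 1) → VC-HIT  vc=[7]
10: 0x76 (blk 7, set 1) → VC-HIT  vc=[11]
11: 0xba (blk 11, set 1) → VC-HIT  vc=[7]

MISSES = 2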